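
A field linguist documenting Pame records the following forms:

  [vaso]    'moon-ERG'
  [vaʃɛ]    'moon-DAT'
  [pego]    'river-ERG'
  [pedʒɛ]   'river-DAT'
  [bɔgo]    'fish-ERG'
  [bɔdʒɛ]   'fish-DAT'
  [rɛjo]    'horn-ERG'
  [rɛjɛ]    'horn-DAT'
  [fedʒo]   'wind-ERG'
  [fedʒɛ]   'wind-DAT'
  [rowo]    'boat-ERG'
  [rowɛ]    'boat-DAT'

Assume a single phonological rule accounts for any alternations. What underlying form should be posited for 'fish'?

/bɔg/

The root 'fish' surfaces as [bɔgo] and [bɔdʒɛ], with a stem-final [g] ~ [dʒ] alternation.
The stem 'wind' ([fedʒo], [fedʒɛ]) shows [dʒ] unchanged in both environments, so [dʒ] cannot be basic with [g] derived before the ERG suffix.
The alternation reflects palatalization before a front vowel: /g/ and /s/ become palato-alveolar [dʒ] and [ʃ] before a front vowel. /g/ is underlying.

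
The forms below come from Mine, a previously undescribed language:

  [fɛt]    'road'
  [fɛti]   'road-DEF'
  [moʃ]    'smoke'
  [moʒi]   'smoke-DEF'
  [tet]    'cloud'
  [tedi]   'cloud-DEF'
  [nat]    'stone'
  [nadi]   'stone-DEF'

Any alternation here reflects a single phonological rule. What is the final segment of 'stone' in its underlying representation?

/d/

In [nat] and [nadi] the final segment of 'stone' alternates: [t] ~ [d].
But 'road' keeps [t] in both environments ([fɛt], [fɛti]), so there is no rule changing /t/ to [d] before the DEF suffix.
Therefore /d/ is basic and [t] is derived by word-final obstruent devoicing (voiced obstruents become voiceless word-finally).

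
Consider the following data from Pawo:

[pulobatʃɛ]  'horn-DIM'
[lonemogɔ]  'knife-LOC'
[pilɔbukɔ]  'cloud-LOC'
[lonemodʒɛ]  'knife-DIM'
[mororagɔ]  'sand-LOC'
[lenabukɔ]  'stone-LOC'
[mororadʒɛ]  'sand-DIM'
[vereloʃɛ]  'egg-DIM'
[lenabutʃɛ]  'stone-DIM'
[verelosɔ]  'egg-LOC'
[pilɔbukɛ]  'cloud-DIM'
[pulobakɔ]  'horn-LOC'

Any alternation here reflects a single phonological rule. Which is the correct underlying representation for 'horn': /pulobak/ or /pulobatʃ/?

'horn' shows [tʃ] ~ [k] at the end of the stem ([pulobatʃɛ] vs [pulobakɔ]).
But 'cloud' keeps [k] in both environments ([pilɔbukɛ], [pilɔbukɔ]), so there is no rule changing /k/ to [tʃ] before the DIM suffix.
Therefore /tʃ/ is basic and [k] is derived by depalatalization (palato-alveolar /tʃ/, /dʒ/ and /ʃ/ become [k], [g] and [s] when no front vowel follows).

/pulobatʃ/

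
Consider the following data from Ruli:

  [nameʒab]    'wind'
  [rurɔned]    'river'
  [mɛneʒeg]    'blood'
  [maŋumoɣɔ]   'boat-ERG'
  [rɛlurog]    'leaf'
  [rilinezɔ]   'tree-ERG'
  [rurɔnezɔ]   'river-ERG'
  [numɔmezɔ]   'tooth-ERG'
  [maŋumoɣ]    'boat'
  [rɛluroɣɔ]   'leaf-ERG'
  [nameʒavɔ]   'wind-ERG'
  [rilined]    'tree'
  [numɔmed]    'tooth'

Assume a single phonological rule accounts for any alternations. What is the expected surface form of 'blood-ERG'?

The stem for 'leaf' ends in [g] in [rɛlurog] but [ɣ] in [rɛluroɣɔ].
But 'boat' keeps [ɣ] in both environments ([maŋumoɣ], [maŋumoɣɔ]), so there is no rule changing /ɣ/ to [g] in isolation.
The underlying segment must be /g/; voiced stops become fricatives between vowels, yielding [ɣ] there.
The one attested form of 'blood', [mɛneʒeg], shows underlying /mɛneʒeg/. Applying the same rule between vowels gives [mɛneʒeɣɔ].

[mɛneʒeɣɔ]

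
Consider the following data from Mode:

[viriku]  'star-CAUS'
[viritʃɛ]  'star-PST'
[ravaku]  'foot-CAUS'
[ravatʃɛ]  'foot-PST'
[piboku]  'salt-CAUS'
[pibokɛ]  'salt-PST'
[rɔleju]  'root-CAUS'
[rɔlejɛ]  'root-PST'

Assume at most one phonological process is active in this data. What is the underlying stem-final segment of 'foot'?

'foot' shows [k] ~ [tʃ] at the end of the stem ([ravaku] vs [ravatʃɛ]).
If /k/ were underlying and a rule turned it into [tʃ] before the PST suffix, 'salt' would also alternate; but it has [k] in both [piboku] and [pibokɛ].
The underlying segment must be /tʃ/; palato-alveolar /tʃ/ becomes [k] when no front vowel follows, yielding [k] there.

/tʃ/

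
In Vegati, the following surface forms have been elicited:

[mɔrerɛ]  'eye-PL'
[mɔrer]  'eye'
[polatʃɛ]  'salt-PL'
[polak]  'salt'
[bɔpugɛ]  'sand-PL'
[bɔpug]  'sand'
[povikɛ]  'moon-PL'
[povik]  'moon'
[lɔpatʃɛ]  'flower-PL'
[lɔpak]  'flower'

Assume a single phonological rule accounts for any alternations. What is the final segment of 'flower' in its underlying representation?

In [lɔpatʃɛ] and [lɔpak] the final segment of 'flower' alternates: [tʃ] ~ [k].
If /k/ were underlying and a rule turned it into [tʃ] before the PL suffix, 'moon' would also alternate; but it has [k] in both [povikɛ] and [povik].
So /tʃ/ is underlying, and a rule of depalatalization — palato-alveolar /tʃ/ becomes [k] when no front vowel follows — gives [k].

/tʃ/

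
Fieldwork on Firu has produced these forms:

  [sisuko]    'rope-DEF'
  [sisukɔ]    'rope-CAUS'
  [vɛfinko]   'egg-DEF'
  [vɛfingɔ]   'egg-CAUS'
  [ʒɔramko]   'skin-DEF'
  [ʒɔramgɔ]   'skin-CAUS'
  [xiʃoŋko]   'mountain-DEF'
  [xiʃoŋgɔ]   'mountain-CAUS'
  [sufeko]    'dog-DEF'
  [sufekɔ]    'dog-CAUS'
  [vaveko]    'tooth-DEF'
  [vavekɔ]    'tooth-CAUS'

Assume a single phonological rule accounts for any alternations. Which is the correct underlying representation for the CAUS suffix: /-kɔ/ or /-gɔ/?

/-gɔ/

The CAUS morpheme has two allomorphs, [-gɔ] and [-kɔ].
The DEF suffix, which begins with [k], is invariant after every stem; so [k] is not altered by any rule here.
The CAUS suffix is therefore /-gɔ/ underlyingly, with post-vocalic devoicing: voiced stops become voiceless after a vowel.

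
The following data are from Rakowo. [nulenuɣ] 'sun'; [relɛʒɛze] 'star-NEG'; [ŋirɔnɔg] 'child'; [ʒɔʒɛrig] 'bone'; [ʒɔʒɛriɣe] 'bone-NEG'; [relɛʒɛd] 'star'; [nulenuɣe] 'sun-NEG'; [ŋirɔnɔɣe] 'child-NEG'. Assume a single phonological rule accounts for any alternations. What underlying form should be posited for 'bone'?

The stem for 'bone' ends in [ɣ] in [ʒɔʒɛriɣe] but [g] in [ʒɔʒɛrig].
Compare 'sun', with invariant [ɣ] in [nulenuɣe] and [nulenuɣ]: an analysis with underlying /ɣ/ and a rule producing [g] in isolation would wrongly predict alternation here too.
Therefore /g/ is basic and [ɣ] is derived by intervocalic spirantization (voiced stops become fricatives between vowels).
Hence 'bone' is /ʒɔʒɛrig/ underlyingly.

/ʒɔʒɛrig/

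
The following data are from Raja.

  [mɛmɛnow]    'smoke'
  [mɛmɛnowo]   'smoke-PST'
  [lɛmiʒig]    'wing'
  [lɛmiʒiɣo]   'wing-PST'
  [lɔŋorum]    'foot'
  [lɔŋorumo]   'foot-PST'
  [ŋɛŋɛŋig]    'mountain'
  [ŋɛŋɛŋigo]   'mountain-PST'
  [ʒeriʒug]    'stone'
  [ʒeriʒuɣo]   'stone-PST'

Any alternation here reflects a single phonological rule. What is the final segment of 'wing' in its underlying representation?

/ɣ/

'wing' shows [g] ~ [ɣ] at the end of the stem ([lɛmiʒig] vs [lɛmiʒiɣo]).
The stem 'mountain' ([ŋɛŋɛŋig], [ŋɛŋɛŋigo]) shows [g] unchanged in both environments, so [g] cannot be basic with [ɣ] derived before the PST suffix.
The alternation reflects word-final hardening: voiced fricatives become stops word-finally. /ɣ/ is underlying.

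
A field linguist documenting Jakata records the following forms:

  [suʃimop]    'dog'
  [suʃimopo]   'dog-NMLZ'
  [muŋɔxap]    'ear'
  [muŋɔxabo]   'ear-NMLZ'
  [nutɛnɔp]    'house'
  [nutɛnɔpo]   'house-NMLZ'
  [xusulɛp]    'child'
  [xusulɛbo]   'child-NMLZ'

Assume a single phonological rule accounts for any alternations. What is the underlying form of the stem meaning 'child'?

In [xusulɛp] and [xusulɛbo] the final segment of 'child' alternates: [p] ~ [b].
If /p/ were underlying and a rule turned it into [b] before the NMLZ suffix, 'dog' would also alternate; but it has [p] in both [suʃimop] and [suʃimopo].
The underlying segment must be /b/; voiced obstruents become voiceless word-finally, yielding [p] there.
Hence 'child' is /xusulɛb/ underlyingly.

/xusulɛb/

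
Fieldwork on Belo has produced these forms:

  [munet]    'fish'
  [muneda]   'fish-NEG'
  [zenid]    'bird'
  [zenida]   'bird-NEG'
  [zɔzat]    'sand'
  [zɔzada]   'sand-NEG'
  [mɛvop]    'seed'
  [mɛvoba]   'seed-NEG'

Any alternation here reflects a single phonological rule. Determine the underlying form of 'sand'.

'sand' shows [t] ~ [d] at the end of the stem ([zɔzat] vs [zɔzada]).
If /d/ were underlying and a rule turned it into [t] in isolation, 'bird' would also alternate; but it has [d] in both [zenid] and [zenida].
Therefore /t/ is basic and [d] is derived by intervocalic voicing (voiceless stops become voiced between vowels).

/zɔzat/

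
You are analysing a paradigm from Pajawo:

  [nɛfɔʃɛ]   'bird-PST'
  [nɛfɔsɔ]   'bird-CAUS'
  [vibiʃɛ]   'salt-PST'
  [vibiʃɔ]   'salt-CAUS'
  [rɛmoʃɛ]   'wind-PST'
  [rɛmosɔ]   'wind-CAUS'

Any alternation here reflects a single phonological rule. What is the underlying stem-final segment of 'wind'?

The root 'wind' surfaces as [rɛmoʃɛ] and [rɛmosɔ], with a stem-final [ʃ] ~ [s] alternation.
But 'salt' keeps [ʃ] in both environments ([vibiʃɛ], [vibiʃɔ]), so there is no rule changing /ʃ/ to [s] before the CAUS suffix.
The underlying segment must be /s/; /s/ becomes palato-alveolar [ʃ] before a front vowel, yielding [ʃ] there.

/s/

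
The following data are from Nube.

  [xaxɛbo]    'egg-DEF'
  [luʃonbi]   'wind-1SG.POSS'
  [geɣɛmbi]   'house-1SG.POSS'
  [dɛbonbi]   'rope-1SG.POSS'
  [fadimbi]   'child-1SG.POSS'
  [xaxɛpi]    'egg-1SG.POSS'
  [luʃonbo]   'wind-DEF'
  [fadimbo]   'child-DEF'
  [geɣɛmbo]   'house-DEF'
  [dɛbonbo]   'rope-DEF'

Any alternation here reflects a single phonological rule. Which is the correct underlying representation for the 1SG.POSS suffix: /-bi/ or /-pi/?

The 1SG.POSS suffix surfaces as [-bi] and [-pi], depending on the final segment of the stem.
By contrast the DEF suffix keeps its initial [b] throughout — that segment must be underlying.
So the underlying form is /-pi/, and voiceless stops become voiced after a nasal.

/-pi/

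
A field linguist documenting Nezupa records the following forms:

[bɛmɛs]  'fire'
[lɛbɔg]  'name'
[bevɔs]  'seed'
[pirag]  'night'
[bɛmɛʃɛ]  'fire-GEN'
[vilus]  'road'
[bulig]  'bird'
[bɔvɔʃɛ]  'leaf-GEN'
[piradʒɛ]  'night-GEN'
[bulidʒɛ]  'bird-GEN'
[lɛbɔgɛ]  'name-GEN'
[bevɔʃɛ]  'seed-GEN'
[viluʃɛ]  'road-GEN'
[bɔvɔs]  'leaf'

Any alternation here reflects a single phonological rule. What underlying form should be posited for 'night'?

The root 'night' surfaces as [pirag] and [piradʒɛ], with a stem-final [g] ~ [dʒ] alternation.
If /g/ were underlying and a rule turned it into [dʒ] before the GEN suffix, 'name' would also alternate; but it has [g] in both [lɛbɔg] and [lɛbɔgɛ].
Therefore /dʒ/ is basic and [g] is derived by depalatalization (palato-alveolar /dʒ/ and /ʃ/ become [g] and [s] when no front vowel follows).

/piradʒ/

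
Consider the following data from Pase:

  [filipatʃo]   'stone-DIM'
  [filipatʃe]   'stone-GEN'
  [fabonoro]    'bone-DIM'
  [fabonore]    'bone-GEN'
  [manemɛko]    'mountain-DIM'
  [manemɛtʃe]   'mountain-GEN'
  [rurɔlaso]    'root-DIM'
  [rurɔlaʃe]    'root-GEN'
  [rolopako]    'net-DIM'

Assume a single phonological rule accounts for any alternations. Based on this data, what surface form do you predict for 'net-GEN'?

[rolopatʃe]

'mountain' shows [k] ~ [tʃ] at the end of the stem ([manemɛko] vs [manemɛtʃe]).
The stem 'stone' ([filipatʃo], [filipatʃe]) shows [tʃ] unchanged in both environments, so [tʃ] cannot be basic with [k] derived before the DIM suffix.
The alternation reflects palatalization before a front vowel: /k/ and /s/ become palato-alveolar [tʃ] and [ʃ] before a front vowel. /k/ is underlying.
The one attested form of 'net', [rolopako], shows underlying /rolopak/. Applying the same rule before a front vowel gives [rolopatʃe].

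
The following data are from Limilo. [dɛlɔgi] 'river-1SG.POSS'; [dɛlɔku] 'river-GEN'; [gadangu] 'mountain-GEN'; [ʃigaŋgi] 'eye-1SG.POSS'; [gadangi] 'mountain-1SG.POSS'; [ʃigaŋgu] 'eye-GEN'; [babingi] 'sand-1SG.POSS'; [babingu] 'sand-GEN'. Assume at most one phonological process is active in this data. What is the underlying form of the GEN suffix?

/-ku/

The GEN suffix surfaces as [-gu] and [-ku], depending on the final segment of the stem.
The 1SG.POSS suffix, which begins with [g], is invariant after every stem; so [g] is not altered by any rule here.
The GEN suffix is therefore /-ku/ underlyingly, with post-nasal voicing: voiceless stops become voiced after a nasal.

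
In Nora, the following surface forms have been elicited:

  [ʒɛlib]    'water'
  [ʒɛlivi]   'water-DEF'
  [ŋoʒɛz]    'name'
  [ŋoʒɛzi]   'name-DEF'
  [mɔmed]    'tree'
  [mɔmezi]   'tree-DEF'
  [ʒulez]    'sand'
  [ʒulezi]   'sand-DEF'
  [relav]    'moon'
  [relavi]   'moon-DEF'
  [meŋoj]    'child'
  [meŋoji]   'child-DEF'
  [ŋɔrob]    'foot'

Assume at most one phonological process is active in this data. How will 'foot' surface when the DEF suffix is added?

[ŋɔrovi]

In [ʒɛlib] and [ʒɛlivi] the final segment of 'water' alternates: [b] ~ [v].
Compare 'moon', with invariant [v] in [relav] and [relavi]: an analysis with underlying /v/ and a rule producing [b] in isolation would wrongly predict alternation here too.
So /b/ is underlying, and a rule of intervocalic spirantization — voiced stops become fricatives between vowels — gives [v].
The one attested form of 'foot', [ŋɔrob], shows underlying /ŋɔrob/. Applying the same rule between vowels gives [ŋɔrovi].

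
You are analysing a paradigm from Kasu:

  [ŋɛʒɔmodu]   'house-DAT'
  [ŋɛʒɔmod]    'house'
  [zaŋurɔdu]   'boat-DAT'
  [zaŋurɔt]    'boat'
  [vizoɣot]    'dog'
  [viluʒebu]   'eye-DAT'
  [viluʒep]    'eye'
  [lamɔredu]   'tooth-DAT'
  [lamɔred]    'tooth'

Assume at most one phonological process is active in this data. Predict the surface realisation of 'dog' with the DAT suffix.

[vizoɣodu]

The stem for 'boat' ends in [d] in [zaŋurɔdu] but [t] in [zaŋurɔt].
Compare 'tooth', with invariant [d] in [lamɔredu] and [lamɔred]: an analysis with underlying /d/ and a rule producing [t] in isolation would wrongly predict alternation here too.
The underlying segment must be /t/; voiceless stops become voiced between vowels, yielding [d] there.
From [vizoɣot] the stem 'dog' is /vizoɣot/; between vowels this yields [vizoɣodu].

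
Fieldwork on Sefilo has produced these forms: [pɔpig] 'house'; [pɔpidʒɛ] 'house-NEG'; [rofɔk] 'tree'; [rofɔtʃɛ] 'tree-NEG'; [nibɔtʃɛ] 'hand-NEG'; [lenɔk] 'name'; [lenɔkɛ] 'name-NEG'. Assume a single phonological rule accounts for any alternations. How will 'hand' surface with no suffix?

'tree' shows [k] ~ [tʃ] at the end of the stem ([rofɔk] vs [rofɔtʃɛ]).
But 'name' keeps [k] in both environments ([lenɔk], [lenɔkɛ]), so there is no rule changing /k/ to [tʃ] before the NEG suffix.
The alternation reflects depalatalization: palato-alveolar /tʃ/ and /dʒ/ become [k] and [g] when no front vowel follows. /tʃ/ is underlying.
The one attested form of 'hand', [nibɔtʃɛ], shows underlying /nibɔtʃ/. Applying the same rule when no front vowel follows gives [nibɔk].

[nibɔk]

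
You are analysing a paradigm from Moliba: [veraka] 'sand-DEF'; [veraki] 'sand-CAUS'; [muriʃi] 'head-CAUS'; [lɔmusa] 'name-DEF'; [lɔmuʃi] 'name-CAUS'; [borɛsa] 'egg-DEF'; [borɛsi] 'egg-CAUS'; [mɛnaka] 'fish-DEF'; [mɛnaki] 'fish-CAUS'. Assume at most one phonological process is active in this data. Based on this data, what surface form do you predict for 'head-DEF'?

[murisa]

'name' shows [s] ~ [ʃ] at the end of the stem ([lɔmusa] vs [lɔmuʃi]).
Compare 'egg', with invariant [s] in [borɛsa] and [borɛsi]: an analysis with underlying /s/ and a rule producing [ʃ] before the CAUS suffix would wrongly predict alternation here too.
The alternation reflects depalatalization: palato-alveolar /ʃ/ becomes [s] when no front vowel follows. /ʃ/ is underlying.
The one attested form of 'head', [muriʃi], shows underlying /muriʃ/. Applying the same rule when no front vowel follows gives [murisa].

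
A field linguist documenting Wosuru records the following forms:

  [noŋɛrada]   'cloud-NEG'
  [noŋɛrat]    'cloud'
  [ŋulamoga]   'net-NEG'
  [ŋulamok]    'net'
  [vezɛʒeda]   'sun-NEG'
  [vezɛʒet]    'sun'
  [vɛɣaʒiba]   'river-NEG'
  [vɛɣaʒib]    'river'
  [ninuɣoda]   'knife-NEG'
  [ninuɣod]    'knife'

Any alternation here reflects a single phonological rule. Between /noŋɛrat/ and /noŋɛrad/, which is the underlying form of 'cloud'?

The root 'cloud' surfaces as [noŋɛrada] and [noŋɛrat], with a stem-final [d] ~ [t] alternation.
If /d/ were underlying and a rule turned it into [t] in isolation, 'knife' would also alternate; but it has [d] in both [ninuɣoda] and [ninuɣod].
So /t/ is underlying, and a rule of intervocalic voicing — voiceless stops become voiced between vowels — gives [d].

/noŋɛrat/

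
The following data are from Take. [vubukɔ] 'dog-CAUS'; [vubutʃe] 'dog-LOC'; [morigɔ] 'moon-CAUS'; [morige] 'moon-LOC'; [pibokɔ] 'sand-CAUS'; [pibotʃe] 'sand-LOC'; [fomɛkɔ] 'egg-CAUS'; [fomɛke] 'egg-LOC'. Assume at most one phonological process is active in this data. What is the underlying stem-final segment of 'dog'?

In [vubukɔ] and [vubutʃe] the final segment of 'dog' alternates: [k] ~ [tʃ].
Compare 'egg', with invariant [k] in [fomɛkɔ] and [fomɛke]: an analysis with underlying /k/ and a rule producing [tʃ] before the LOC suffix would wrongly predict alternation here too.
The underlying segment must be /tʃ/; palato-alveolar /tʃ/ becomes [k] when no front vowel follows, yielding [k] there.

/tʃ/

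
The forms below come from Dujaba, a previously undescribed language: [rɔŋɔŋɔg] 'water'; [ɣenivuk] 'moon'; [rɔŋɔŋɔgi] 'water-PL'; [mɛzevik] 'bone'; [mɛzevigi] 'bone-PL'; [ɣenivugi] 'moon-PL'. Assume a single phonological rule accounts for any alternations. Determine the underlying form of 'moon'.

The root 'moon' surfaces as [ɣenivugi] and [ɣenivuk], with a stem-final [g] ~ [k] alternation.
If /g/ were underlying and a rule turned it into [k] in isolation, 'water' would also alternate; but it has [g] in both [rɔŋɔŋɔgi] and [rɔŋɔŋɔg].
The underlying segment must be /k/; voiceless stops become voiced between vowels, yielding [g] there.

/ɣenivuk/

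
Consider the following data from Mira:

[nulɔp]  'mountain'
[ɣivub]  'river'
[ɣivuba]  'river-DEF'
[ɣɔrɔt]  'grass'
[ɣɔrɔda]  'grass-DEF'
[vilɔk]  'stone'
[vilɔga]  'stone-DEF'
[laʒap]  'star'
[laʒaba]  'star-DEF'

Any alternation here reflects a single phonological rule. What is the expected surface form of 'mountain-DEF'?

In [laʒap] and [laʒaba] the final segment of 'star' alternates: [p] ~ [b].
If /b/ were underlying and a rule turned it into [p] in isolation, 'river' would also alternate; but it has [b] in both [ɣivub] and [ɣivuba].
So /p/ is underlying, and a rule of intervocalic voicing — voiceless stops become voiced between vowels — gives [b].
From [nulɔp] the stem 'mountain' is /nulɔp/; between vowels this yields [nulɔba].

[nulɔba]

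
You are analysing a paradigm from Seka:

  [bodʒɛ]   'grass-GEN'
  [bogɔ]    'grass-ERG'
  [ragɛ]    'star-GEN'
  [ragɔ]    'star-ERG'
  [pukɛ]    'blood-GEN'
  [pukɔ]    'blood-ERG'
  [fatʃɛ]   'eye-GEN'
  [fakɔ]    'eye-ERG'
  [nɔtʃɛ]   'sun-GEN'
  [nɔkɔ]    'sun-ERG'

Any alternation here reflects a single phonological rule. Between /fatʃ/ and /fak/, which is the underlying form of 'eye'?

/fatʃ/

The root 'eye' surfaces as [fatʃɛ] and [fakɔ], with a stem-final [tʃ] ~ [k] alternation.
But 'blood' keeps [k] in both environments ([pukɛ], [pukɔ]), so there is no rule changing /k/ to [tʃ] before the GEN suffix.
The alternation reflects depalatalization: palato-alveolar /tʃ/ and /dʒ/ become [k] and [g] when no front vowel follows. /tʃ/ is underlying.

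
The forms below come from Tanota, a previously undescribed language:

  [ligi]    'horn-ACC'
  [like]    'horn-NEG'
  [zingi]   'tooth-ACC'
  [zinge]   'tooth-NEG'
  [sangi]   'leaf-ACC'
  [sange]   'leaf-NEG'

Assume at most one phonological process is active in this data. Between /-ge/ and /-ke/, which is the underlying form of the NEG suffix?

The NEG suffix surfaces as [-ge] and [-ke], depending on the final segment of the stem.
By contrast the ACC suffix keeps its initial [g] throughout — that segment must be underlying.
The NEG suffix is therefore /-ke/ underlyingly, with post-nasal voicing: voiceless stops become voiced after a nasal.

/-ke/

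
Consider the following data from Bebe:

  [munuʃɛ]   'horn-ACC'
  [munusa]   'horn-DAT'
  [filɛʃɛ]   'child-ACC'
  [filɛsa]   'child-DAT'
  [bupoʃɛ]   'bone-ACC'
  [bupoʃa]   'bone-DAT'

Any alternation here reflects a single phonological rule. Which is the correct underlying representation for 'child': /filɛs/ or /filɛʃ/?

In [filɛʃɛ] and [filɛsa] the final segment of 'child' alternates: [ʃ] ~ [s].
Compare 'bone', with invariant [ʃ] in [bupoʃɛ] and [bupoʃa]: an analysis with underlying /ʃ/ and a rule producing [s] before the DAT suffix would wrongly predict alternation here too.
So /s/ is underlying, and a rule of palatalization before a front vowel — /s/ becomes palato-alveolar [ʃ] before a front vowel — gives [ʃ].

/filɛs/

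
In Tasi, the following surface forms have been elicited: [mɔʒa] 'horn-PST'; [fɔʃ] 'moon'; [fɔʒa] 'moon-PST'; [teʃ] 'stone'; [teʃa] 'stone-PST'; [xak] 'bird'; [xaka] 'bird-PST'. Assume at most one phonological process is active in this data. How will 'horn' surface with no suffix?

[mɔʃ]

In [fɔʃ] and [fɔʒa] the final segment of 'moon' alternates: [ʃ] ~ [ʒ].
But 'stone' keeps [ʃ] in both environments ([teʃ], [teʃa]), so there is no rule changing /ʃ/ to [ʒ] before the PST suffix.
So /ʒ/ is underlying, and a rule of word-final obstruent devoicing — voiced obstruents become voiceless word-finally — gives [ʃ].
From [mɔʒa] the stem 'horn' is /mɔʒ/; word-finally this yields [mɔʃ].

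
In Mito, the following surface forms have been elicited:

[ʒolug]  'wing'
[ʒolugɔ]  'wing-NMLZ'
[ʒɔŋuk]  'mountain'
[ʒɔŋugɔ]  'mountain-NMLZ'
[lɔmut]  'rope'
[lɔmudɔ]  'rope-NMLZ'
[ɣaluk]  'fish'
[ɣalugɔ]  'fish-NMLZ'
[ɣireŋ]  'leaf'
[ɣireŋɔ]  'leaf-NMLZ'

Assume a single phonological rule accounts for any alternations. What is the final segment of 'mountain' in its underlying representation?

/k/

'mountain' shows [k] ~ [g] at the end of the stem ([ʒɔŋuk] vs [ʒɔŋugɔ]).
Compare 'wing', with invariant [g] in [ʒolug] and [ʒolugɔ]: an analysis with underlying /g/ and a rule producing [k] in isolation would wrongly predict alternation here too.
The alternation reflects intervocalic voicing: voiceless stops become voiced between vowels. /k/ is underlying.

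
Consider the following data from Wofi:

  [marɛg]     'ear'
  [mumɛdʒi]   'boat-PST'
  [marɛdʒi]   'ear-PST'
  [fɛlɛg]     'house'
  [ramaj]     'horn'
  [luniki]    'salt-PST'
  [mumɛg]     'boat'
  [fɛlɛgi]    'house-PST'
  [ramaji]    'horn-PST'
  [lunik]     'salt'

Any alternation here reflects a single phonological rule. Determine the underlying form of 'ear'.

/marɛdʒ/

'ear' shows [g] ~ [dʒ] at the end of the stem ([marɛg] vs [marɛdʒi]).
Compare 'house', with invariant [g] in [fɛlɛg] and [fɛlɛgi]: an analysis with underlying /g/ and a rule producing [dʒ] before the PST suffix would wrongly predict alternation here too.
The alternation reflects depalatalization: palato-alveolar /dʒ/ becomes [g] when no front vowel follows. /dʒ/ is underlying.
Hence 'ear' is /marɛdʒ/ underlyingly.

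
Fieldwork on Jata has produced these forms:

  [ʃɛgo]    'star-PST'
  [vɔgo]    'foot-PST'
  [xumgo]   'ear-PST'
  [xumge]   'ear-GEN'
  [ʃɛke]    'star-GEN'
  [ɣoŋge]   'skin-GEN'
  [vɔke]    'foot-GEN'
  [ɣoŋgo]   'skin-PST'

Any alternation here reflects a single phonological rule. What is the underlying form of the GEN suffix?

/-ke/

The GEN suffix surfaces as [-ge] and [-ke], depending on the final segment of the stem.
The PST suffix, which begins with [g], is invariant after every stem; so [g] is not altered by any rule here.
So the underlying form is /-ke/, and voiceless stops become voiced after a nasal.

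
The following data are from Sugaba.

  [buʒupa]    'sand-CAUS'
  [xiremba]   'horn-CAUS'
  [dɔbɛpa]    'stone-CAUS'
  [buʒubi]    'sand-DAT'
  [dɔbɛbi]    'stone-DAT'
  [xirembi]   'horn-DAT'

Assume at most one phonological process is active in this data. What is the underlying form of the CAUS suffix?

/-pa/

The CAUS morpheme has two allomorphs, [-ba] and [-pa].
By contrast the DAT suffix keeps its initial [b] throughout — that segment must be underlying.
The CAUS suffix is therefore /-pa/ underlyingly, with post-nasal voicing: voiceless stops become voiced after a nasal.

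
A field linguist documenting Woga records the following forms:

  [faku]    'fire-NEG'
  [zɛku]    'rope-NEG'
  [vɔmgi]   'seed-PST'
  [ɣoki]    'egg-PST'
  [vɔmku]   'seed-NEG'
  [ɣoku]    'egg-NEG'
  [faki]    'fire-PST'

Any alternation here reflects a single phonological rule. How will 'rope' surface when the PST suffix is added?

The PST suffix surfaces as [-gi] and [-ki], depending on the final segment of the stem.
By contrast the NEG suffix keeps its initial [k] throughout — that segment must be underlying.
So the underlying form is /-gi/, and voiced stops become voiceless after a vowel.
After 'rope', which ends in a vowel, the suffix surfaces as [-ki], giving [zɛki].

[zɛki]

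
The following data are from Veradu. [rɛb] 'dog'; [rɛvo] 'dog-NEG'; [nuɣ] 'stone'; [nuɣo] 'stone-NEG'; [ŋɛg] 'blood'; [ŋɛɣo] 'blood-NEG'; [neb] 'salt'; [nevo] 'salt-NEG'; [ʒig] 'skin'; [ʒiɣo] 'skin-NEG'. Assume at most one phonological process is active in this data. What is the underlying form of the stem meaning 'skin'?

'skin' shows [g] ~ [ɣ] at the end of the stem ([ʒig] vs [ʒiɣo]).
The stem 'stone' ([nuɣ], [nuɣo]) shows [ɣ] unchanged in both environments, so [ɣ] cannot be basic with [g] derived in isolation.
The alternation reflects intervocalic spirantization: voiced stops become fricatives between vowels. /g/ is underlying.

/ʒig/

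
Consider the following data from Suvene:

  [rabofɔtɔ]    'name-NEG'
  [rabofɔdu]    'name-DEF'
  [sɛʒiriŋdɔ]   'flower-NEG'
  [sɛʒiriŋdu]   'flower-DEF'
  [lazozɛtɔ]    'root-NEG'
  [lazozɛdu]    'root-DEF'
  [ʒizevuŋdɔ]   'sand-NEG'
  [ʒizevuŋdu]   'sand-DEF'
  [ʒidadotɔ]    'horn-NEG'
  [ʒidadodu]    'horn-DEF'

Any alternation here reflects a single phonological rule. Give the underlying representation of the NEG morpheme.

The NEG morpheme has two allomorphs, [-dɔ] and [-tɔ].
The DEF suffix, which begins with [d], is invariant after every stem; so [d] is not altered by any rule here.
So the underlying form is /-tɔ/, and voiceless stops become voiced after a nasal.

/-tɔ/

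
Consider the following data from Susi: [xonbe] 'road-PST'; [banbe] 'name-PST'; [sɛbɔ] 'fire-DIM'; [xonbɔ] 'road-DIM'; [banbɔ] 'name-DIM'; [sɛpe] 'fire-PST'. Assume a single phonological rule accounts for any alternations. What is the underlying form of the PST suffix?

The PST suffix surfaces as [-be] and [-pe], depending on the final segment of the stem.
The DIM suffix, which begins with [b], is invariant after every stem; so [b] is not altered by any rule here.
So the underlying form is /-pe/, and voiceless stops become voiced after a nasal.

/-pe/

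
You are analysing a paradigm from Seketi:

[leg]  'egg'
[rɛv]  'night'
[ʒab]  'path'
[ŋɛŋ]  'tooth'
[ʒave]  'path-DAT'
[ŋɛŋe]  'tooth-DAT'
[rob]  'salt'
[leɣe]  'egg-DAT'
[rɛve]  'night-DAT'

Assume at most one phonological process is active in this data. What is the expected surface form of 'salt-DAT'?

[rove]

'path' shows [v] ~ [b] at the end of the stem ([ʒave] vs [ʒab]).
Compare 'night', with invariant [v] in [rɛve] and [rɛv]: an analysis with underlying /v/ and a rule producing [b] in isolation would wrongly predict alternation here too.
The underlying segment must be /b/; voiced stops become fricatives between vowels, yielding [v] there.
The one attested form of 'salt', [rob], shows underlying /rob/. Applying the same rule between vowels gives [rove].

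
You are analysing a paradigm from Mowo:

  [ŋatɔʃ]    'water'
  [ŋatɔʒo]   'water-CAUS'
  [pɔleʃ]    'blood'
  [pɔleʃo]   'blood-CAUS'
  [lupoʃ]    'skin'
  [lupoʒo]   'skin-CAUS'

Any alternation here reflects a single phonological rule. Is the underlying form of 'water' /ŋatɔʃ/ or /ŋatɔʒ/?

/ŋatɔʒ/

'water' shows [ʃ] ~ [ʒ] at the end of the stem ([ŋatɔʃ] vs [ŋatɔʒo]).
The stem 'blood' ([pɔleʃ], [pɔleʃo]) shows [ʃ] unchanged in both environments, so [ʃ] cannot be basic with [ʒ] derived before the CAUS suffix.
The alternation reflects word-final obstruent devoicing: voiced obstruents become voiceless word-finally. /ʒ/ is underlying.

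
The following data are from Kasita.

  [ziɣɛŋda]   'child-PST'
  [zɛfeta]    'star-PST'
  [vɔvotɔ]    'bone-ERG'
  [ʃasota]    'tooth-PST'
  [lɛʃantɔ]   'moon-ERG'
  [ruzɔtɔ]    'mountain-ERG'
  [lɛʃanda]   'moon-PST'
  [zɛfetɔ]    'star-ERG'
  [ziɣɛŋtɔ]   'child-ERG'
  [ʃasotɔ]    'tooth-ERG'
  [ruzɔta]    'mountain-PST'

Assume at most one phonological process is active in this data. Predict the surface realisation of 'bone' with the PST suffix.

[vɔvota]

The PST morpheme has two allomorphs, [-da] and [-ta].
The ERG suffix, which begins with [t], is invariant after every stem; so [t] is not altered by any rule here.
So the underlying form is /-da/, and voiced stops become voiceless after a vowel.
After 'bone', which ends in a vowel, the suffix surfaces as [-ta], giving [vɔvota].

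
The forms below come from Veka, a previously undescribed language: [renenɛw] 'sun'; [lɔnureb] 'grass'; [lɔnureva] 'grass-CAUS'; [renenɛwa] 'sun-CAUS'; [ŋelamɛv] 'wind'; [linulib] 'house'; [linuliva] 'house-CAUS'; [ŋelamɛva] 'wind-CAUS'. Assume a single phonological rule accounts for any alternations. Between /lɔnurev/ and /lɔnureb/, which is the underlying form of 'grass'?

/lɔnureb/

The stem for 'grass' ends in [v] in [lɔnureva] but [b] in [lɔnureb].
The stem 'wind' ([ŋelamɛva], [ŋelamɛv]) shows [v] unchanged in both environments, so [v] cannot be basic with [b] derived in isolation.
The underlying segment must be /b/; voiced stops become fricatives between vowels, yielding [v] there.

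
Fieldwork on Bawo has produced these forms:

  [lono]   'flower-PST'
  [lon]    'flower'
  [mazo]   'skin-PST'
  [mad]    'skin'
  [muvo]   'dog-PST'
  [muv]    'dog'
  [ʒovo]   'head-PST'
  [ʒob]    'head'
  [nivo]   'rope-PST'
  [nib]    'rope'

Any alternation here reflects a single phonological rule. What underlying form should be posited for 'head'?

The root 'head' surfaces as [ʒovo] and [ʒob], with a stem-final [v] ~ [b] alternation.
If /v/ were underlying and a rule turned it into [b] in isolation, 'dog' would also alternate; but it has [v] in both [muvo] and [muv].
So /b/ is underlying, and a rule of intervocalic spirantization — voiced stops become fricatives between vowels — gives [v].

/ʒob/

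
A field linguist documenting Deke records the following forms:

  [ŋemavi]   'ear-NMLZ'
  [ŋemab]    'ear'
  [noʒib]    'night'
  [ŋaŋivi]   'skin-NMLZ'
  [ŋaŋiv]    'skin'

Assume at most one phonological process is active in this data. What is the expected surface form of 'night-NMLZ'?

The root 'ear' surfaces as [ŋemavi] and [ŋemab], with a stem-final [v] ~ [b] alternation.
The stem 'skin' ([ŋaŋivi], [ŋaŋiv]) shows [v] unchanged in both environments, so [v] cannot be basic with [b] derived in isolation.
The underlying segment must be /b/; voiced stops become fricatives between vowels, yielding [v] there.
The one attested form of 'night', [noʒib], shows underlying /noʒib/. Applying the same rule between vowels gives [noʒivi].

[noʒivi]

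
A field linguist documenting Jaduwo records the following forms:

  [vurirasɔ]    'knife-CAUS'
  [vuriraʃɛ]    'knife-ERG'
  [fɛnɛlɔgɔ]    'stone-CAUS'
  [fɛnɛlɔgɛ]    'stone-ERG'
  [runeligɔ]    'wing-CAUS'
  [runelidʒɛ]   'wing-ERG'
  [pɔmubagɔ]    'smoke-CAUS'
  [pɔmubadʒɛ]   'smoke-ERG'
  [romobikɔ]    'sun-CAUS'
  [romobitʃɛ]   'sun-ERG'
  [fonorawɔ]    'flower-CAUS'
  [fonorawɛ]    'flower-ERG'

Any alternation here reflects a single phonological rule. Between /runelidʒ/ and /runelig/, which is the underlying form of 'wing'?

/runelidʒ/

The stem for 'wing' ends in [g] in [runeligɔ] but [dʒ] in [runelidʒɛ].
The stem 'stone' ([fɛnɛlɔgɔ], [fɛnɛlɔgɛ]) shows [g] unchanged in both environments, so [g] cannot be basic with [dʒ] derived before the ERG suffix.
Therefore /dʒ/ is basic and [g] is derived by depalatalization (palato-alveolar /tʃ/, /dʒ/ and /ʃ/ become [k], [g] and [s] when no front vowel follows).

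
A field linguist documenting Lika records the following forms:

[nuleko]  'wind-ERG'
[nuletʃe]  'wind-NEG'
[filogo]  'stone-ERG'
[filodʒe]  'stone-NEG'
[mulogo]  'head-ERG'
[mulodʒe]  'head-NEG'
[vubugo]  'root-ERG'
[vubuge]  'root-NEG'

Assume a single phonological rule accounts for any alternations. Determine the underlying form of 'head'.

/mulodʒ/

'head' shows [g] ~ [dʒ] at the end of the stem ([mulogo] vs [mulodʒe]).
Compare 'root', with invariant [g] in [vubugo] and [vubuge]: an analysis with underlying /g/ and a rule producing [dʒ] before the NEG suffix would wrongly predict alternation here too.
So /dʒ/ is underlying, and a rule of depalatalization — palato-alveolar /tʃ/ and /dʒ/ become [k] and [g] when no front vowel follows — gives [g].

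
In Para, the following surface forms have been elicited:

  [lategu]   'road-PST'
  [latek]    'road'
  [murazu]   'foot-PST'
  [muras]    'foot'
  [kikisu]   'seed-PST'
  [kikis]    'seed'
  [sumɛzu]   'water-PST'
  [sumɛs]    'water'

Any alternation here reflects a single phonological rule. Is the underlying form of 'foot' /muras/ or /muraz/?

/muraz/

In [murazu] and [muras] the final segment of 'foot' alternates: [z] ~ [s].
The stem 'seed' ([kikisu], [kikis]) shows [s] unchanged in both environments, so [s] cannot be basic with [z] derived before the PST suffix.
Therefore /z/ is basic and [s] is derived by word-final obstruent devoicing (voiced obstruents become voiceless word-finally).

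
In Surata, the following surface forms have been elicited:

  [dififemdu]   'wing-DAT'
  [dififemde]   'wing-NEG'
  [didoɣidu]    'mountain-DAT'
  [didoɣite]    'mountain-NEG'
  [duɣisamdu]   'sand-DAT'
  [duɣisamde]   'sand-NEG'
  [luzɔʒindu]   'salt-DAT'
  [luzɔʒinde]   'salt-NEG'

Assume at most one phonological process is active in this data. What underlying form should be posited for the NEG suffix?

The NEG suffix surfaces as [-de] and [-te], depending on the final segment of the stem.
The DAT suffix, which begins with [d], is invariant after every stem; so [d] is not altered by any rule here.
So the underlying form is /-te/, and voiceless stops become voiced after a nasal.

/-te/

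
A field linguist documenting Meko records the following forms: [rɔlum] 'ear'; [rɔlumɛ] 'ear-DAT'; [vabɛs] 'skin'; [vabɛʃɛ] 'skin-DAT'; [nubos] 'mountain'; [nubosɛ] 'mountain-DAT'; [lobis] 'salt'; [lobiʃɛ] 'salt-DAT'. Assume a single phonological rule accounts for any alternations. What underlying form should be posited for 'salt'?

'salt' shows [s] ~ [ʃ] at the end of the stem ([lobis] vs [lobiʃɛ]).
Compare 'mountain', with invariant [s] in [nubos] and [nubosɛ]: an analysis with underlying /s/ and a rule producing [ʃ] before the DAT suffix would wrongly predict alternation here too.
The underlying segment must be /ʃ/; palato-alveolar /ʃ/ becomes [s] when no front vowel follows, yielding [s] there.

/lobiʃ/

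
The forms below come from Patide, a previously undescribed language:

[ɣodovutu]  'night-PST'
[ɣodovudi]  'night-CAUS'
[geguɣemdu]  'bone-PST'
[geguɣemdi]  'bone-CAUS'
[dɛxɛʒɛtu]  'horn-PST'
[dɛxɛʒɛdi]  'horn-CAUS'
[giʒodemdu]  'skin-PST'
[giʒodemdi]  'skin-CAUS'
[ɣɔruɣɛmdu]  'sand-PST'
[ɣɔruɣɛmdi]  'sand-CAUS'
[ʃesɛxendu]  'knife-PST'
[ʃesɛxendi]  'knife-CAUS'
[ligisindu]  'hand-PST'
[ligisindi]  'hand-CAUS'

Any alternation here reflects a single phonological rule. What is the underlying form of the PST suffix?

/-tu/

The PST morpheme has two allomorphs, [-du] and [-tu].
By contrast the CAUS suffix keeps its initial [d] throughout — that segment must be underlying.
So the underlying form is /-tu/, and voiceless stops become voiced after a nasal.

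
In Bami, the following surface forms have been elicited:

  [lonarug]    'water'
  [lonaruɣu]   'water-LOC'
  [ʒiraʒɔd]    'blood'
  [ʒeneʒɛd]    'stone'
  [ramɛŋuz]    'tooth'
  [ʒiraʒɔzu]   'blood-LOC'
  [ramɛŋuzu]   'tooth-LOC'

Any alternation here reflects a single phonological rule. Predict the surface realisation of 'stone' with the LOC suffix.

The stem for 'blood' ends in [d] in [ʒiraʒɔd] but [z] in [ʒiraʒɔzu].
But 'tooth' keeps [z] in both environments ([ramɛŋuz], [ramɛŋuzu]), so there is no rule changing /z/ to [d] in isolation.
The alternation reflects intervocalic spirantization: voiced stops become fricatives between vowels. /d/ is underlying.
From [ʒeneʒɛd] the stem 'stone' is /ʒeneʒɛd/; between vowels this yields [ʒeneʒɛzu].

[ʒeneʒɛzu]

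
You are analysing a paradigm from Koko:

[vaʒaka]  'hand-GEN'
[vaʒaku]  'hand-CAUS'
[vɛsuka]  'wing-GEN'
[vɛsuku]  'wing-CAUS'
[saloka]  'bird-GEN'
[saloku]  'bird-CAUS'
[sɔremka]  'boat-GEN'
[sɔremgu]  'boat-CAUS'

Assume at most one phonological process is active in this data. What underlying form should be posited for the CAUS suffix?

The CAUS suffix surfaces as [-gu] and [-ku], depending on the final segment of the stem.
By contrast the GEN suffix keeps its initial [k] throughout — that segment must be underlying.
The CAUS suffix is therefore /-gu/ underlyingly, with post-vocalic devoicing: voiced stops become voiceless after a vowel.

/-gu/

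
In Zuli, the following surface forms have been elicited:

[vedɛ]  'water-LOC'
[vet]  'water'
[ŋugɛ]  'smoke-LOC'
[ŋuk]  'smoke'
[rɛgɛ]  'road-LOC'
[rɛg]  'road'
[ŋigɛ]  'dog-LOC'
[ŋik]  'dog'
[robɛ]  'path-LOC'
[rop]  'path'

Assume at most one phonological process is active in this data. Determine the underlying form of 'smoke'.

/ŋuk/

The root 'smoke' surfaces as [ŋugɛ] and [ŋuk], with a stem-final [g] ~ [k] alternation.
Compare 'road', with invariant [g] in [rɛgɛ] and [rɛg]: an analysis with underlying /g/ and a rule producing [k] in isolation would wrongly predict alternation here too.
The alternation reflects intervocalic voicing: voiceless stops become voiced between vowels. /k/ is underlying.
Hence 'smoke' is /ŋuk/ underlyingly.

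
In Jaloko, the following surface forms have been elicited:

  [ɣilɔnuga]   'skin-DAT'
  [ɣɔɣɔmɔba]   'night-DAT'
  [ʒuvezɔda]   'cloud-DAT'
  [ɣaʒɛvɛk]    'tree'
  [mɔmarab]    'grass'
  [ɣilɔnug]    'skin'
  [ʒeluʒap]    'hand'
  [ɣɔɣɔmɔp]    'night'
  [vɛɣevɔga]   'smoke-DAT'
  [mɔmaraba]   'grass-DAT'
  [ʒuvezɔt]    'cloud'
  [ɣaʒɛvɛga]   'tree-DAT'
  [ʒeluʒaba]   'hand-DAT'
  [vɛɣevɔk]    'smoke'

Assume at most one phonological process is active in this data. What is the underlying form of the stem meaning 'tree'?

/ɣaʒɛvɛk/

In [ɣaʒɛvɛk] and [ɣaʒɛvɛga] the final segment of 'tree' alternates: [k] ~ [g].
If /g/ were underlying and a rule turned it into [k] in isolation, 'skin' would also alternate; but it has [g] in both [ɣilɔnug] and [ɣilɔnuga].
The alternation reflects intervocalic voicing: voiceless stops become voiced between vowels. /k/ is underlying.
So 'tree' = /ɣaʒɛvɛk/.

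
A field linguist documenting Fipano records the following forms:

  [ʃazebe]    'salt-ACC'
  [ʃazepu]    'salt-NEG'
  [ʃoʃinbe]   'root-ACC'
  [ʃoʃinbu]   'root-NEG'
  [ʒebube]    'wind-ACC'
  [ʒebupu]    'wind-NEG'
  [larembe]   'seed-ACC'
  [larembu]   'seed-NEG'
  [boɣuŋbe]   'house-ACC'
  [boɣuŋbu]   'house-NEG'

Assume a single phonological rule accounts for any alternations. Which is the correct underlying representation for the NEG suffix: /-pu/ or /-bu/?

/-pu/

The NEG morpheme has two allomorphs, [-bu] and [-pu].
By contrast the ACC suffix keeps its initial [b] throughout — that segment must be underlying.
So the underlying form is /-pu/, and voiceless stops become voiced after a nasal.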